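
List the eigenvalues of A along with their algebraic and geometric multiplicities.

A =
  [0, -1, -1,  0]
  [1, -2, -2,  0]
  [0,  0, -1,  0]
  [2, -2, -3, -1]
λ = -1: alg = 4, geom = 2

Step 1 — factor the characteristic polynomial to read off the algebraic multiplicities:
  χ_A(x) = (x + 1)^4

Step 2 — compute geometric multiplicities via the rank-nullity identity g(λ) = n − rank(A − λI):
  rank(A − (-1)·I) = 2, so dim ker(A − (-1)·I) = n − 2 = 2

Summary:
  λ = -1: algebraic multiplicity = 4, geometric multiplicity = 2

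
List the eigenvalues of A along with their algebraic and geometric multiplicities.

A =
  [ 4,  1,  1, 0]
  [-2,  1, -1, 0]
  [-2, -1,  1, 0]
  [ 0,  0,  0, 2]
λ = 2: alg = 4, geom = 3

Step 1 — factor the characteristic polynomial to read off the algebraic multiplicities:
  χ_A(x) = (x - 2)^4

Step 2 — compute geometric multiplicities via the rank-nullity identity g(λ) = n − rank(A − λI):
  rank(A − (2)·I) = 1, so dim ker(A − (2)·I) = n − 1 = 3

Summary:
  λ = 2: algebraic multiplicity = 4, geometric multiplicity = 3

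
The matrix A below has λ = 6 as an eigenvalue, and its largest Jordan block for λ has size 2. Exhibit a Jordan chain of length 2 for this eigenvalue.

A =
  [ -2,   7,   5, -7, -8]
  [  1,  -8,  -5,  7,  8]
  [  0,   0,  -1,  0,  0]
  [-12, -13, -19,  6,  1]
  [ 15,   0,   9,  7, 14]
A Jordan chain for λ = 6 of length 2:
v_1 = (-1, 1, 0, 1, 1)ᵀ
v_2 = (1, -1, 0, -2, 0)ᵀ

Let N = A − (6)·I. We want v_2 with N^2 v_2 = 0 but N^1 v_2 ≠ 0; then v_{j-1} := N · v_j for j = 2, …, 2.

Pick v_2 = (1, -1, 0, -2, 0)ᵀ.
Then v_1 = N · v_2 = (-1, 1, 0, 1, 1)ᵀ.

Sanity check: (A − (6)·I) v_1 = (0, 0, 0, 0, 0)ᵀ = 0. ✓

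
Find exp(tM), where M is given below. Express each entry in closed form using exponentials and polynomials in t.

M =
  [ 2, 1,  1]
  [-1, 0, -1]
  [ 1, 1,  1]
e^{tM} =
  [t^2*exp(t)/2 + t*exp(t) + exp(t), t^2*exp(t)/2 + t*exp(t), t*exp(t)]
  [-t^2*exp(t)/2 - t*exp(t), -t^2*exp(t)/2 - t*exp(t) + exp(t), -t*exp(t)]
  [t*exp(t), t*exp(t), exp(t)]

Strategy: write M = P · J · P⁻¹ where J is a Jordan canonical form, so e^{tM} = P · e^{tJ} · P⁻¹, and e^{tJ} can be computed block-by-block.

M has Jordan form
J =
  [1, 1, 0]
  [0, 1, 1]
  [0, 0, 1]
(up to reordering of blocks).

Per-block formulas:
  For a 3×3 Jordan block J_3(1): exp(t · J_3(1)) = e^(1t)·(I + t·N + (t^2/2)·N^2), where N is the 3×3 nilpotent shift.

After assembling e^{tJ} and conjugating by P, we get:

e^{tM} =
  [t^2*exp(t)/2 + t*exp(t) + exp(t), t^2*exp(t)/2 + t*exp(t), t*exp(t)]
  [-t^2*exp(t)/2 - t*exp(t), -t^2*exp(t)/2 - t*exp(t) + exp(t), -t*exp(t)]
  [t*exp(t), t*exp(t), exp(t)]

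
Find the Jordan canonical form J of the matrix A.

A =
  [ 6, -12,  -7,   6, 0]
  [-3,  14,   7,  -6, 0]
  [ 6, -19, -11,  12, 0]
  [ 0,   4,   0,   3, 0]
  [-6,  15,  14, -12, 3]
J_3(3) ⊕ J_1(3) ⊕ J_1(3)

The characteristic polynomial is
  det(x·I − A) = x^5 - 15*x^4 + 90*x^3 - 270*x^2 + 405*x - 243 = (x - 3)^5

Eigenvalues and multiplicities (the geometric multiplicity of λ is n − rank(A − λI), which equals the number of Jordan blocks for λ):
  λ = 3: algebraic multiplicity = 5, geometric multiplicity = 3

Determining the block sizes for each eigenvalue:
  λ = 3: with am = 5 and gm = 3, the partition is not yet determined (e.g. several partitions of 5 into 3 parts exist). Let N = A − (3)·I. Computing rank(N^1) = 2, rank(N^2) = 1, rank(N^3) = 0; the number of blocks of size ≥ j is rank(N^{j−1}) − rank(N^j), giving [3, 1, 1]. So we have 1 block(s) of size 3, 2 block(s) of size 1 → block sizes [3, 1, 1]

Assembling the blocks gives a Jordan form
J =
  [3, 1, 0, 0, 0]
  [0, 3, 1, 0, 0]
  [0, 0, 3, 0, 0]
  [0, 0, 0, 3, 0]
  [0, 0, 0, 0, 3]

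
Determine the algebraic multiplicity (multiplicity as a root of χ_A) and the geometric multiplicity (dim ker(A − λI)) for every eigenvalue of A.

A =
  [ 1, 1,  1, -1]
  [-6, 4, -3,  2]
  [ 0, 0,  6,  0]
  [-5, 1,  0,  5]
λ = 2: alg = 2, geom = 1; λ = 6: alg = 2, geom = 1

Step 1 — factor the characteristic polynomial to read off the algebraic multiplicities:
  χ_A(x) = (x - 6)^2*(x - 2)^2

Step 2 — compute geometric multiplicities via the rank-nullity identity g(λ) = n − rank(A − λI):
  rank(A − (2)·I) = 3, so dim ker(A − (2)·I) = n − 3 = 1
  rank(A − (6)·I) = 3, so dim ker(A − (6)·I) = n − 3 = 1

Summary:
  λ = 2: algebraic multiplicity = 2, geometric multiplicity = 1
  λ = 6: algebraic multiplicity = 2, geometric multiplicity = 1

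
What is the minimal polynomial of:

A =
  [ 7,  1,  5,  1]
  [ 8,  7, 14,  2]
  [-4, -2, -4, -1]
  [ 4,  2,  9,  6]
x^4 - 16*x^3 + 94*x^2 - 240*x + 225

The characteristic polynomial is χ_A(x) = (x - 5)^2*(x - 3)^2, so the eigenvalues are known. The minimal polynomial is
  m_A(x) = Π_λ (x − λ)^{k_λ}
where k_λ is the size of the *largest* Jordan block for λ (equivalently, the smallest k with (A − λI)^k v = 0 for every generalised eigenvector v of λ).

  λ = 3: largest Jordan block has size 2, contributing (x − 3)^2
  λ = 5: largest Jordan block has size 2, contributing (x − 5)^2

So m_A(x) = (x - 5)^2*(x - 3)^2 = x^4 - 16*x^3 + 94*x^2 - 240*x + 225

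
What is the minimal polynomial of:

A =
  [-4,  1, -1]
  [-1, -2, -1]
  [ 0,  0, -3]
x^2 + 6*x + 9

The characteristic polynomial is χ_A(x) = (x + 3)^3, so the eigenvalues are known. The minimal polynomial is
  m_A(x) = Π_λ (x − λ)^{k_λ}
where k_λ is the size of the *largest* Jordan block for λ (equivalently, the smallest k with (A − λI)^k v = 0 for every generalised eigenvector v of λ).

  λ = -3: largest Jordan block has size 2, contributing (x + 3)^2

So m_A(x) = (x + 3)^2 = x^2 + 6*x + 9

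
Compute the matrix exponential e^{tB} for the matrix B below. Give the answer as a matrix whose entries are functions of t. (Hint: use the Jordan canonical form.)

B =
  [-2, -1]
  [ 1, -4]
e^{tB} =
  [t*exp(-3*t) + exp(-3*t), -t*exp(-3*t)]
  [t*exp(-3*t), -t*exp(-3*t) + exp(-3*t)]

Strategy: write B = P · J · P⁻¹ where J is a Jordan canonical form, so e^{tB} = P · e^{tJ} · P⁻¹, and e^{tJ} can be computed block-by-block.

B has Jordan form
J =
  [-3,  1]
  [ 0, -3]
(up to reordering of blocks).

Per-block formulas:
  For a 2×2 Jordan block J_2(-3): exp(t · J_2(-3)) = e^(-3t)·(I + t·N), where N is the 2×2 nilpotent shift.

After assembling e^{tJ} and conjugating by P, we get:

e^{tB} =
  [t*exp(-3*t) + exp(-3*t), -t*exp(-3*t)]
  [t*exp(-3*t), -t*exp(-3*t) + exp(-3*t)]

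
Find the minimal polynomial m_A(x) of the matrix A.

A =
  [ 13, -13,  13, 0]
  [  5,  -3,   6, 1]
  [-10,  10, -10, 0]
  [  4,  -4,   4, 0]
x^3

The characteristic polynomial is χ_A(x) = x^4, so the eigenvalues are known. The minimal polynomial is
  m_A(x) = Π_λ (x − λ)^{k_λ}
where k_λ is the size of the *largest* Jordan block for λ (equivalently, the smallest k with (A − λI)^k v = 0 for every generalised eigenvector v of λ).

  λ = 0: largest Jordan block has size 3, contributing (x − 0)^3

So m_A(x) = x^3 = x^3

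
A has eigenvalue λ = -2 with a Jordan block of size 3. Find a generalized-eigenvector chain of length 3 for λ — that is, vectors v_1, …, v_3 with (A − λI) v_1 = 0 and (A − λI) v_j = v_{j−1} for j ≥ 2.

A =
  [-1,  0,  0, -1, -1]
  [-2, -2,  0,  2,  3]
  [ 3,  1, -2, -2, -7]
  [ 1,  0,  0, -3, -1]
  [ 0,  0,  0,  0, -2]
A Jordan chain for λ = -2 of length 3:
v_1 = (0, 0, -1, 0, 0)ᵀ
v_2 = (1, -2, 3, 1, 0)ᵀ
v_3 = (1, 0, 0, 0, 0)ᵀ

Let N = A − (-2)·I. We want v_3 with N^3 v_3 = 0 but N^2 v_3 ≠ 0; then v_{j-1} := N · v_j for j = 3, …, 2.

Pick v_3 = (1, 0, 0, 0, 0)ᵀ.
Then v_2 = N · v_3 = (1, -2, 3, 1, 0)ᵀ.
Then v_1 = N · v_2 = (0, 0, -1, 0, 0)ᵀ.

Sanity check: (A − (-2)·I) v_1 = (0, 0, 0, 0, 0)ᵀ = 0. ✓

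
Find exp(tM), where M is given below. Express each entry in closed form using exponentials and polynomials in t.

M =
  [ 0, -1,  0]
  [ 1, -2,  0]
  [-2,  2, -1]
e^{tM} =
  [t*exp(-t) + exp(-t), -t*exp(-t), 0]
  [t*exp(-t), -t*exp(-t) + exp(-t), 0]
  [-2*t*exp(-t), 2*t*exp(-t), exp(-t)]

Strategy: write M = P · J · P⁻¹ where J is a Jordan canonical form, so e^{tM} = P · e^{tJ} · P⁻¹, and e^{tJ} can be computed block-by-block.

M has Jordan form
J =
  [-1,  1,  0]
  [ 0, -1,  0]
  [ 0,  0, -1]
(up to reordering of blocks).

Per-block formulas:
  For a 1×1 block at λ = -1: exp(t · [-1]) = [e^(-1t)].
  For a 2×2 Jordan block J_2(-1): exp(t · J_2(-1)) = e^(-1t)·(I + t·N), where N is the 2×2 nilpotent shift.

After assembling e^{tJ} and conjugating by P, we get:

e^{tM} =
  [t*exp(-t) + exp(-t), -t*exp(-t), 0]
  [t*exp(-t), -t*exp(-t) + exp(-t), 0]
  [-2*t*exp(-t), 2*t*exp(-t), exp(-t)]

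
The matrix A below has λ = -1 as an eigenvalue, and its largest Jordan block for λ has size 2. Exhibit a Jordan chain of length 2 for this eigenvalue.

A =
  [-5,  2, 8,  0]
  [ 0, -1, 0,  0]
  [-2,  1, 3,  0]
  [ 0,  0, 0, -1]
A Jordan chain for λ = -1 of length 2:
v_1 = (-4, 0, -2, 0)ᵀ
v_2 = (1, 0, 0, 0)ᵀ

Let N = A − (-1)·I. We want v_2 with N^2 v_2 = 0 but N^1 v_2 ≠ 0; then v_{j-1} := N · v_j for j = 2, …, 2.

Pick v_2 = (1, 0, 0, 0)ᵀ.
Then v_1 = N · v_2 = (-4, 0, -2, 0)ᵀ.

Sanity check: (A − (-1)·I) v_1 = (0, 0, 0, 0)ᵀ = 0. ✓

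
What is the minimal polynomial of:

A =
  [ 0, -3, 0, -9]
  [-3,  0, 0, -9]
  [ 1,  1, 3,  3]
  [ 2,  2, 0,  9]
x^2 - 6*x + 9

The characteristic polynomial is χ_A(x) = (x - 3)^4, so the eigenvalues are known. The minimal polynomial is
  m_A(x) = Π_λ (x − λ)^{k_λ}
where k_λ is the size of the *largest* Jordan block for λ (equivalently, the smallest k with (A − λI)^k v = 0 for every generalised eigenvector v of λ).

  λ = 3: largest Jordan block has size 2, contributing (x − 3)^2

So m_A(x) = (x - 3)^2 = x^2 - 6*x + 9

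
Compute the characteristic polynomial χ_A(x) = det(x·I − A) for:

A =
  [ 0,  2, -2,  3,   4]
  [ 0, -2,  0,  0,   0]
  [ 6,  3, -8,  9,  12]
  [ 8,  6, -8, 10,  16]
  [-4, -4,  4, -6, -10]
x^5 + 10*x^4 + 40*x^3 + 80*x^2 + 80*x + 32

Expanding det(x·I − A) (e.g. by cofactor expansion or by noting that A is similar to its Jordan form J, which has the same characteristic polynomial as A) gives
  χ_A(x) = x^5 + 10*x^4 + 40*x^3 + 80*x^2 + 80*x + 32
which factors as (x + 2)^5. The eigenvalues (with algebraic multiplicities) are λ = -2 with multiplicity 5.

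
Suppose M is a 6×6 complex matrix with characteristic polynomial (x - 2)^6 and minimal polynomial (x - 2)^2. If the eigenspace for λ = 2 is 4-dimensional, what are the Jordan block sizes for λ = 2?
Block sizes for λ = 2: [2, 2, 1, 1]

Step 1 — from the characteristic polynomial, algebraic multiplicity of λ = 2 is 6. From dim ker(M − (2)·I) = 4, there are exactly 4 Jordan blocks for λ = 2.
Step 2 — from the minimal polynomial, the factor (x − 2)^2 tells us the largest block for λ = 2 has size 2.
Step 3 — with total size 6, 4 blocks, and largest block 2, the block sizes (in nonincreasing order) are [2, 2, 1, 1].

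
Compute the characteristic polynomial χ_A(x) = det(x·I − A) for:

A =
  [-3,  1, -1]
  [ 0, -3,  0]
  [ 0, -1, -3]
x^3 + 9*x^2 + 27*x + 27

Expanding det(x·I − A) (e.g. by cofactor expansion or by noting that A is similar to its Jordan form J, which has the same characteristic polynomial as A) gives
  χ_A(x) = x^3 + 9*x^2 + 27*x + 27
which factors as (x + 3)^3. The eigenvalues (with algebraic multiplicities) are λ = -3 with multiplicity 3.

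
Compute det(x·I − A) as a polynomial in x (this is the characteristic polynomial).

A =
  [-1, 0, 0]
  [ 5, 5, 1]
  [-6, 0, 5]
x^3 - 9*x^2 + 15*x + 25

Expanding det(x·I − A) (e.g. by cofactor expansion or by noting that A is similar to its Jordan form J, which has the same characteristic polynomial as A) gives
  χ_A(x) = x^3 - 9*x^2 + 15*x + 25
which factors as (x - 5)^2*(x + 1). The eigenvalues (with algebraic multiplicities) are λ = -1 with multiplicity 1, λ = 5 with multiplicity 2.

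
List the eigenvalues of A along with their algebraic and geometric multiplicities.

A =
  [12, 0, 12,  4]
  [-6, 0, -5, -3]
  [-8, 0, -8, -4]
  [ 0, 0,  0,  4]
λ = 0: alg = 2, geom = 1; λ = 4: alg = 2, geom = 2

Step 1 — factor the characteristic polynomial to read off the algebraic multiplicities:
  χ_A(x) = x^2*(x - 4)^2

Step 2 — compute geometric multiplicities via the rank-nullity identity g(λ) = n − rank(A − λI):
  rank(A − (0)·I) = 3, so dim ker(A − (0)·I) = n − 3 = 1
  rank(A − (4)·I) = 2, so dim ker(A − (4)·I) = n − 2 = 2

Summary:
  λ = 0: algebraic multiplicity = 2, geometric multiplicity = 1
  λ = 4: algebraic multiplicity = 2, geometric multiplicity = 2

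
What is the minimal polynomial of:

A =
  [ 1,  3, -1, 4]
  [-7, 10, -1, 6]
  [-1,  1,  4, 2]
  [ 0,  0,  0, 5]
x^3 - 15*x^2 + 75*x - 125

The characteristic polynomial is χ_A(x) = (x - 5)^4, so the eigenvalues are known. The minimal polynomial is
  m_A(x) = Π_λ (x − λ)^{k_λ}
where k_λ is the size of the *largest* Jordan block for λ (equivalently, the smallest k with (A − λI)^k v = 0 for every generalised eigenvector v of λ).

  λ = 5: largest Jordan block has size 3, contributing (x − 5)^3

So m_A(x) = (x - 5)^3 = x^3 - 15*x^2 + 75*x - 125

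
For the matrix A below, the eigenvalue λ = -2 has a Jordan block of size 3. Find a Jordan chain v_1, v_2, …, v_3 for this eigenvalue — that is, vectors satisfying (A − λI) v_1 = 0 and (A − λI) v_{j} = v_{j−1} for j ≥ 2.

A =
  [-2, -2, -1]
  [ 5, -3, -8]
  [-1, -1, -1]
A Jordan chain for λ = -2 of length 3:
v_1 = (-9, 3, -6)ᵀ
v_2 = (0, 5, -1)ᵀ
v_3 = (1, 0, 0)ᵀ

Let N = A − (-2)·I. We want v_3 with N^3 v_3 = 0 but N^2 v_3 ≠ 0; then v_{j-1} := N · v_j for j = 3, …, 2.

Pick v_3 = (1, 0, 0)ᵀ.
Then v_2 = N · v_3 = (0, 5, -1)ᵀ.
Then v_1 = N · v_2 = (-9, 3, -6)ᵀ.

Sanity check: (A − (-2)·I) v_1 = (0, 0, 0)ᵀ = 0. ✓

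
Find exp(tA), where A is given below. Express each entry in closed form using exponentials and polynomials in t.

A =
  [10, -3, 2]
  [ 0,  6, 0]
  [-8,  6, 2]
e^{tA} =
  [4*t*exp(6*t) + exp(6*t), -3*t*exp(6*t), 2*t*exp(6*t)]
  [0, exp(6*t), 0]
  [-8*t*exp(6*t), 6*t*exp(6*t), -4*t*exp(6*t) + exp(6*t)]

Strategy: write A = P · J · P⁻¹ where J is a Jordan canonical form, so e^{tA} = P · e^{tJ} · P⁻¹, and e^{tJ} can be computed block-by-block.

A has Jordan form
J =
  [6, 1, 0]
  [0, 6, 0]
  [0, 0, 6]
(up to reordering of blocks).

Per-block formulas:
  For a 2×2 Jordan block J_2(6): exp(t · J_2(6)) = e^(6t)·(I + t·N), where N is the 2×2 nilpotent shift.
  For a 1×1 block at λ = 6: exp(t · [6]) = [e^(6t)].

After assembling e^{tJ} and conjugating by P, we get:

e^{tA} =
  [4*t*exp(6*t) + exp(6*t), -3*t*exp(6*t), 2*t*exp(6*t)]
  [0, exp(6*t), 0]
  [-8*t*exp(6*t), 6*t*exp(6*t), -4*t*exp(6*t) + exp(6*t)]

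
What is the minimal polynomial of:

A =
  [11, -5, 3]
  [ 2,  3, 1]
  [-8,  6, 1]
x^3 - 15*x^2 + 75*x - 125

The characteristic polynomial is χ_A(x) = (x - 5)^3, so the eigenvalues are known. The minimal polynomial is
  m_A(x) = Π_λ (x − λ)^{k_λ}
where k_λ is the size of the *largest* Jordan block for λ (equivalently, the smallest k with (A − λI)^k v = 0 for every generalised eigenvector v of λ).

  λ = 5: largest Jordan block has size 3, contributing (x − 5)^3

So m_A(x) = (x - 5)^3 = x^3 - 15*x^2 + 75*x - 125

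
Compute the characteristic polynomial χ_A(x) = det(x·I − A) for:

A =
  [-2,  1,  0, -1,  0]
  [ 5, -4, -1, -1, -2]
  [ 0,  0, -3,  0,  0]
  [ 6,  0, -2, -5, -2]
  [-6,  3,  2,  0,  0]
x^5 + 14*x^4 + 78*x^3 + 216*x^2 + 297*x + 162

Expanding det(x·I − A) (e.g. by cofactor expansion or by noting that A is similar to its Jordan form J, which has the same characteristic polynomial as A) gives
  χ_A(x) = x^5 + 14*x^4 + 78*x^3 + 216*x^2 + 297*x + 162
which factors as (x + 2)*(x + 3)^4. The eigenvalues (with algebraic multiplicities) are λ = -3 with multiplicity 4, λ = -2 with multiplicity 1.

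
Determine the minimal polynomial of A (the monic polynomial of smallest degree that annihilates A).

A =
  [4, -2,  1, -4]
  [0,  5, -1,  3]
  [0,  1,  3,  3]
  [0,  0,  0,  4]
x^3 - 12*x^2 + 48*x - 64

The characteristic polynomial is χ_A(x) = (x - 4)^4, so the eigenvalues are known. The minimal polynomial is
  m_A(x) = Π_λ (x − λ)^{k_λ}
where k_λ is the size of the *largest* Jordan block for λ (equivalently, the smallest k with (A − λI)^k v = 0 for every generalised eigenvector v of λ).

  λ = 4: largest Jordan block has size 3, contributing (x − 4)^3

So m_A(x) = (x - 4)^3 = x^3 - 12*x^2 + 48*x - 64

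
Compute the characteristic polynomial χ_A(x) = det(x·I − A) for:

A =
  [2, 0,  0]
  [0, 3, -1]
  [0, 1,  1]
x^3 - 6*x^2 + 12*x - 8

Expanding det(x·I − A) (e.g. by cofactor expansion or by noting that A is similar to its Jordan form J, which has the same characteristic polynomial as A) gives
  χ_A(x) = x^3 - 6*x^2 + 12*x - 8
which factors as (x - 2)^3. The eigenvalues (with algebraic multiplicities) are λ = 2 with multiplicity 3.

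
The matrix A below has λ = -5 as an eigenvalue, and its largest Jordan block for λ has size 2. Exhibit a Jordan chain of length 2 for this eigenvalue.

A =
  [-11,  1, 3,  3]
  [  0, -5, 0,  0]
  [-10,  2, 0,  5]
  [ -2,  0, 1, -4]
A Jordan chain for λ = -5 of length 2:
v_1 = (-6, 0, -10, -2)ᵀ
v_2 = (1, 0, 0, 0)ᵀ

Let N = A − (-5)·I. We want v_2 with N^2 v_2 = 0 but N^1 v_2 ≠ 0; then v_{j-1} := N · v_j for j = 2, …, 2.

Pick v_2 = (1, 0, 0, 0)ᵀ.
Then v_1 = N · v_2 = (-6, 0, -10, -2)ᵀ.

Sanity check: (A − (-5)·I) v_1 = (0, 0, 0, 0)ᵀ = 0. ✓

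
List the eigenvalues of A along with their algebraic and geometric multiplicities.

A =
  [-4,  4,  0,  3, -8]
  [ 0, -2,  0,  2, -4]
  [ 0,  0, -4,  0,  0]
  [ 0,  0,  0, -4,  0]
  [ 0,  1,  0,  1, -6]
λ = -4: alg = 5, geom = 3

Step 1 — factor the characteristic polynomial to read off the algebraic multiplicities:
  χ_A(x) = (x + 4)^5

Step 2 — compute geometric multiplicities via the rank-nullity identity g(λ) = n − rank(A − λI):
  rank(A − (-4)·I) = 2, so dim ker(A − (-4)·I) = n − 2 = 3

Summary:
  λ = -4: algebraic multiplicity = 5, geometric multiplicity = 3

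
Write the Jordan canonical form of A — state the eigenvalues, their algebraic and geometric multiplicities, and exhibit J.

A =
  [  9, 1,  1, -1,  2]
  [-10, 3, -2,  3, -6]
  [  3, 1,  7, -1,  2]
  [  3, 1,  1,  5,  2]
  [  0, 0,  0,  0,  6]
J_3(6) ⊕ J_1(6) ⊕ J_1(6)

The characteristic polynomial is
  det(x·I − A) = x^5 - 30*x^4 + 360*x^3 - 2160*x^2 + 6480*x - 7776 = (x - 6)^5

Eigenvalues and multiplicities (the geometric multiplicity of λ is n − rank(A − λI), which equals the number of Jordan blocks for λ):
  λ = 6: algebraic multiplicity = 5, geometric multiplicity = 3

Determining the block sizes for each eigenvalue:
  λ = 6: with am = 5 and gm = 3, the partition is not yet determined (e.g. several partitions of 5 into 3 parts exist). Let N = A − (6)·I. Computing rank(N^1) = 2, rank(N^2) = 1, rank(N^3) = 0; the number of blocks of size ≥ j is rank(N^{j−1}) − rank(N^j), giving [3, 1, 1]. So we have 1 block(s) of size 3, 2 block(s) of size 1 → block sizes [3, 1, 1]

Assembling the blocks gives a Jordan form
J =
  [6, 1, 0, 0, 0]
  [0, 6, 1, 0, 0]
  [0, 0, 6, 0, 0]
  [0, 0, 0, 6, 0]
  [0, 0, 0, 0, 6]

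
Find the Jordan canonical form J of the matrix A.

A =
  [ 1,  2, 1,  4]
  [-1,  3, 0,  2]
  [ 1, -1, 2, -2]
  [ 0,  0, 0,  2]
J_3(2) ⊕ J_1(2)

The characteristic polynomial is
  det(x·I − A) = x^4 - 8*x^3 + 24*x^2 - 32*x + 16 = (x - 2)^4

Eigenvalues and multiplicities (the geometric multiplicity of λ is n − rank(A − λI), which equals the number of Jordan blocks for λ):
  λ = 2: algebraic multiplicity = 4, geometric multiplicity = 2

Determining the block sizes for each eigenvalue:
  λ = 2: with am = 4 and gm = 2, the partition is not yet determined (e.g. several partitions of 4 into 2 parts exist). Let N = A − (2)·I. Computing rank(N^1) = 2, rank(N^2) = 1, rank(N^3) = 0; the number of blocks of size ≥ j is rank(N^{j−1}) − rank(N^j), giving [2, 1, 1]. So we have 1 block(s) of size 3, 1 block(s) of size 1 → block sizes [3, 1]

Assembling the blocks gives a Jordan form
J =
  [2, 1, 0, 0]
  [0, 2, 1, 0]
  [0, 0, 2, 0]
  [0, 0, 0, 2]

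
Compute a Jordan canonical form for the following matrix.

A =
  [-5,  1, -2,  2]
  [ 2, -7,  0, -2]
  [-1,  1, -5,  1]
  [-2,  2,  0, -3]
J_3(-5) ⊕ J_1(-5)

The characteristic polynomial is
  det(x·I − A) = x^4 + 20*x^3 + 150*x^2 + 500*x + 625 = (x + 5)^4

Eigenvalues and multiplicities (the geometric multiplicity of λ is n − rank(A − λI), which equals the number of Jordan blocks for λ):
  λ = -5: algebraic multiplicity = 4, geometric multiplicity = 2

Determining the block sizes for each eigenvalue:
  λ = -5: with am = 4 and gm = 2, the partition is not yet determined (e.g. several partitions of 4 into 2 parts exist). Let N = A − (-5)·I. Computing rank(N^1) = 2, rank(N^2) = 1, rank(N^3) = 0; the number of blocks of size ≥ j is rank(N^{j−1}) − rank(N^j), giving [2, 1, 1]. So we have 1 block(s) of size 3, 1 block(s) of size 1 → block sizes [3, 1]

Assembling the blocks gives a Jordan form
J =
  [-5,  1,  0,  0]
  [ 0, -5,  1,  0]
  [ 0,  0, -5,  0]
  [ 0,  0,  0, -5]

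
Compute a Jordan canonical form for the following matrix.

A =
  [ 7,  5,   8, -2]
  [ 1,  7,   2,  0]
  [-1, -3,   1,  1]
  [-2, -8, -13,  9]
J_3(6) ⊕ J_1(6)

The characteristic polynomial is
  det(x·I − A) = x^4 - 24*x^3 + 216*x^2 - 864*x + 1296 = (x - 6)^4

Eigenvalues and multiplicities (the geometric multiplicity of λ is n − rank(A − λI), which equals the number of Jordan blocks for λ):
  λ = 6: algebraic multiplicity = 4, geometric multiplicity = 2

Determining the block sizes for each eigenvalue:
  λ = 6: with am = 4 and gm = 2, the partition is not yet determined (e.g. several partitions of 4 into 2 parts exist). Let N = A − (6)·I. Computing rank(N^1) = 2, rank(N^2) = 1, rank(N^3) = 0; the number of blocks of size ≥ j is rank(N^{j−1}) − rank(N^j), giving [2, 1, 1]. So we have 1 block(s) of size 3, 1 block(s) of size 1 → block sizes [3, 1]

Assembling the blocks gives a Jordan form
J =
  [6, 1, 0, 0]
  [0, 6, 1, 0]
  [0, 0, 6, 0]
  [0, 0, 0, 6]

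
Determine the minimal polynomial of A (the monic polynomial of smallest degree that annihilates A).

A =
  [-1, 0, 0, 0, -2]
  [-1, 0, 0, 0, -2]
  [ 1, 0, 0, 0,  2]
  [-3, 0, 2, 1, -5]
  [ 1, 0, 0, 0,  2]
x^2 - x

The characteristic polynomial is χ_A(x) = x^3*(x - 1)^2, so the eigenvalues are known. The minimal polynomial is
  m_A(x) = Π_λ (x − λ)^{k_λ}
where k_λ is the size of the *largest* Jordan block for λ (equivalently, the smallest k with (A − λI)^k v = 0 for every generalised eigenvector v of λ).

  λ = 0: largest Jordan block has size 1, contributing (x − 0)
  λ = 1: largest Jordan block has size 1, contributing (x − 1)

So m_A(x) = x*(x - 1) = x^2 - x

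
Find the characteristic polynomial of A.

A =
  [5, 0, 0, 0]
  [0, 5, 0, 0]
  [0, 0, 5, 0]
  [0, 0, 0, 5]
x^4 - 20*x^3 + 150*x^2 - 500*x + 625

Expanding det(x·I − A) (e.g. by cofactor expansion or by noting that A is similar to its Jordan form J, which has the same characteristic polynomial as A) gives
  χ_A(x) = x^4 - 20*x^3 + 150*x^2 - 500*x + 625
which factors as (x - 5)^4. The eigenvalues (with algebraic multiplicities) are λ = 5 with multiplicity 4.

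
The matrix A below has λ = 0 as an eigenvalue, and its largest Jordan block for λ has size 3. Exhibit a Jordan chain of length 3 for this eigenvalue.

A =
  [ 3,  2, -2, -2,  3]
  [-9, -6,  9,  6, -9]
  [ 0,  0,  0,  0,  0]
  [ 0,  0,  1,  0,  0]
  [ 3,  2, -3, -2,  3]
A Jordan chain for λ = 0 of length 3:
v_1 = (1, -3, 0, 0, 1)ᵀ
v_2 = (-2, 9, 0, 1, -3)ᵀ
v_3 = (0, 0, 1, 0, 0)ᵀ

Let N = A − (0)·I. We want v_3 with N^3 v_3 = 0 but N^2 v_3 ≠ 0; then v_{j-1} := N · v_j for j = 3, …, 2.

Pick v_3 = (0, 0, 1, 0, 0)ᵀ.
Then v_2 = N · v_3 = (-2, 9, 0, 1, -3)ᵀ.
Then v_1 = N · v_2 = (1, -3, 0, 0, 1)ᵀ.

Sanity check: (A − (0)·I) v_1 = (0, 0, 0, 0, 0)ᵀ = 0. ✓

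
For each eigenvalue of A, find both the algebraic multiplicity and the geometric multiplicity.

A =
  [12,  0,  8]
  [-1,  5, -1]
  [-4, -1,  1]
λ = 6: alg = 3, geom = 1

Step 1 — factor the characteristic polynomial to read off the algebraic multiplicities:
  χ_A(x) = (x - 6)^3

Step 2 — compute geometric multiplicities via the rank-nullity identity g(λ) = n − rank(A − λI):
  rank(A − (6)·I) = 2, so dim ker(A − (6)·I) = n − 2 = 1

Summary:
  λ = 6: algebraic multiplicity = 3, geometric multiplicity = 1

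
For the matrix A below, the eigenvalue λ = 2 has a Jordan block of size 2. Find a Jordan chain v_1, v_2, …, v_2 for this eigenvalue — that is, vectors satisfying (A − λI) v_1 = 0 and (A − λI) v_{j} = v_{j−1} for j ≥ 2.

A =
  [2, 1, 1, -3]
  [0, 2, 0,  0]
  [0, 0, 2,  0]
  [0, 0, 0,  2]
A Jordan chain for λ = 2 of length 2:
v_1 = (1, 0, 0, 0)ᵀ
v_2 = (0, 1, 0, 0)ᵀ

Let N = A − (2)·I. We want v_2 with N^2 v_2 = 0 but N^1 v_2 ≠ 0; then v_{j-1} := N · v_j for j = 2, …, 2.

Pick v_2 = (0, 1, 0, 0)ᵀ.
Then v_1 = N · v_2 = (1, 0, 0, 0)ᵀ.

Sanity check: (A − (2)·I) v_1 = (0, 0, 0, 0)ᵀ = 0. ✓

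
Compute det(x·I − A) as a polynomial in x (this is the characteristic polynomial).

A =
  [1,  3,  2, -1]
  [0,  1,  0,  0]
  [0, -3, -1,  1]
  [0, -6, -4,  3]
x^4 - 4*x^3 + 6*x^2 - 4*x + 1

Expanding det(x·I − A) (e.g. by cofactor expansion or by noting that A is similar to its Jordan form J, which has the same characteristic polynomial as A) gives
  χ_A(x) = x^4 - 4*x^3 + 6*x^2 - 4*x + 1
which factors as (x - 1)^4. The eigenvalues (with algebraic multiplicities) are λ = 1 with multiplicity 4.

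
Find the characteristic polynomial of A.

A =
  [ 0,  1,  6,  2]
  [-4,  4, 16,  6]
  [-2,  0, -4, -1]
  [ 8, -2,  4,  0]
x^4

Expanding det(x·I − A) (e.g. by cofactor expansion or by noting that A is similar to its Jordan form J, which has the same characteristic polynomial as A) gives
  χ_A(x) = x^4
which factors as x^4. The eigenvalues (with algebraic multiplicities) are λ = 0 with multiplicity 4.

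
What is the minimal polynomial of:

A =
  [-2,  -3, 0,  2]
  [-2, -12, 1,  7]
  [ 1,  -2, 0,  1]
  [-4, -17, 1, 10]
x^3 + 3*x^2 + 3*x + 1

The characteristic polynomial is χ_A(x) = (x + 1)^4, so the eigenvalues are known. The minimal polynomial is
  m_A(x) = Π_λ (x − λ)^{k_λ}
where k_λ is the size of the *largest* Jordan block for λ (equivalently, the smallest k with (A − λI)^k v = 0 for every generalised eigenvector v of λ).

  λ = -1: largest Jordan block has size 3, contributing (x + 1)^3

So m_A(x) = (x + 1)^3 = x^3 + 3*x^2 + 3*x + 1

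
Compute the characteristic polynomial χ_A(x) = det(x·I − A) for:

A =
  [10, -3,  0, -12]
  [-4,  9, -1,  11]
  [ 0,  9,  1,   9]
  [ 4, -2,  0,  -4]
x^4 - 16*x^3 + 96*x^2 - 256*x + 256

Expanding det(x·I − A) (e.g. by cofactor expansion or by noting that A is similar to its Jordan form J, which has the same characteristic polynomial as A) gives
  χ_A(x) = x^4 - 16*x^3 + 96*x^2 - 256*x + 256
which factors as (x - 4)^4. The eigenvalues (with algebraic multiplicities) are λ = 4 with multiplicity 4.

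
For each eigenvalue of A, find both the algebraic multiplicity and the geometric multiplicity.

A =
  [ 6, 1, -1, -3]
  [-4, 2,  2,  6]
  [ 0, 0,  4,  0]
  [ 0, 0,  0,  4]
λ = 4: alg = 4, geom = 3

Step 1 — factor the characteristic polynomial to read off the algebraic multiplicities:
  χ_A(x) = (x - 4)^4

Step 2 — compute geometric multiplicities via the rank-nullity identity g(λ) = n − rank(A − λI):
  rank(A − (4)·I) = 1, so dim ker(A − (4)·I) = n − 1 = 3

Summary:
  λ = 4: algebraic multiplicity = 4, geometric multiplicity = 3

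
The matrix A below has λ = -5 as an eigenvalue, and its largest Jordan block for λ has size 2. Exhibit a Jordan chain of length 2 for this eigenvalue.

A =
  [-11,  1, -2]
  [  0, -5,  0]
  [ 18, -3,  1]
A Jordan chain for λ = -5 of length 2:
v_1 = (-6, 0, 18)ᵀ
v_2 = (1, 0, 0)ᵀ

Let N = A − (-5)·I. We want v_2 with N^2 v_2 = 0 but N^1 v_2 ≠ 0; then v_{j-1} := N · v_j for j = 2, …, 2.

Pick v_2 = (1, 0, 0)ᵀ.
Then v_1 = N · v_2 = (-6, 0, 18)ᵀ.

Sanity check: (A − (-5)·I) v_1 = (0, 0, 0)ᵀ = 0. ✓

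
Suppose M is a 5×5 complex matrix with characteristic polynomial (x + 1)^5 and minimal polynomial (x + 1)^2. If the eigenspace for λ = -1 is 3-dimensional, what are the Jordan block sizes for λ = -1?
Block sizes for λ = -1: [2, 2, 1]

Step 1 — from the characteristic polynomial, algebraic multiplicity of λ = -1 is 5. From dim ker(M − (-1)·I) = 3, there are exactly 3 Jordan blocks for λ = -1.
Step 2 — from the minimal polynomial, the factor (x + 1)^2 tells us the largest block for λ = -1 has size 2.
Step 3 — with total size 5, 3 blocks, and largest block 2, the block sizes (in nonincreasing order) are [2, 2, 1].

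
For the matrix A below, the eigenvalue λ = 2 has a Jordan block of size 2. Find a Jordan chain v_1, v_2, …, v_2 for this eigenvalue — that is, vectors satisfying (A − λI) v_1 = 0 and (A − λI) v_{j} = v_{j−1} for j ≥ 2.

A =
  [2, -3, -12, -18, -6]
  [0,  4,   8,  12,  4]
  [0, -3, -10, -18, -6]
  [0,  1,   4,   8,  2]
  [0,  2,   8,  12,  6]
A Jordan chain for λ = 2 of length 2:
v_1 = (-3, 2, -3, 1, 2)ᵀ
v_2 = (0, 1, 0, 0, 0)ᵀ

Let N = A − (2)·I. We want v_2 with N^2 v_2 = 0 but N^1 v_2 ≠ 0; then v_{j-1} := N · v_j for j = 2, …, 2.

Pick v_2 = (0, 1, 0, 0, 0)ᵀ.
Then v_1 = N · v_2 = (-3, 2, -3, 1, 2)ᵀ.

Sanity check: (A − (2)·I) v_1 = (0, 0, 0, 0, 0)ᵀ = 0. ✓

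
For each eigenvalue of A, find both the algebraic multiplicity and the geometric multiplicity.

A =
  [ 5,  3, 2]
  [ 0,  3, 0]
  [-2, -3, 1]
λ = 3: alg = 3, geom = 2

Step 1 — factor the characteristic polynomial to read off the algebraic multiplicities:
  χ_A(x) = (x - 3)^3

Step 2 — compute geometric multiplicities via the rank-nullity identity g(λ) = n − rank(A − λI):
  rank(A − (3)·I) = 1, so dim ker(A − (3)·I) = n − 1 = 2

Summary:
  λ = 3: algebraic multiplicity = 3, geometric multiplicity = 2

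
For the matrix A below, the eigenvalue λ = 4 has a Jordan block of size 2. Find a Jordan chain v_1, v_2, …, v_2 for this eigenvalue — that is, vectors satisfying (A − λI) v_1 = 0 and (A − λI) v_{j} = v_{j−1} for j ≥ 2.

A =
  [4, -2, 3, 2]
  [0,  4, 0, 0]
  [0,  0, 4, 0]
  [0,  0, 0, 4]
A Jordan chain for λ = 4 of length 2:
v_1 = (-2, 0, 0, 0)ᵀ
v_2 = (0, 1, 0, 0)ᵀ

Let N = A − (4)·I. We want v_2 with N^2 v_2 = 0 but N^1 v_2 ≠ 0; then v_{j-1} := N · v_j for j = 2, …, 2.

Pick v_2 = (0, 1, 0, 0)ᵀ.
Then v_1 = N · v_2 = (-2, 0, 0, 0)ᵀ.

Sanity check: (A − (4)·I) v_1 = (0, 0, 0, 0)ᵀ = 0. ✓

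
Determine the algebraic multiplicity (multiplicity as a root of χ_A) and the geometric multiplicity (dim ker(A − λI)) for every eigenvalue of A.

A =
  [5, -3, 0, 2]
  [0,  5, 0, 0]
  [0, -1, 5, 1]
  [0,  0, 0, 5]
λ = 5: alg = 4, geom = 2

Step 1 — factor the characteristic polynomial to read off the algebraic multiplicities:
  χ_A(x) = (x - 5)^4

Step 2 — compute geometric multiplicities via the rank-nullity identity g(λ) = n − rank(A − λI):
  rank(A − (5)·I) = 2, so dim ker(A − (5)·I) = n − 2 = 2

Summary:
  λ = 5: algebraic multiplicity = 4, geometric multiplicity = 2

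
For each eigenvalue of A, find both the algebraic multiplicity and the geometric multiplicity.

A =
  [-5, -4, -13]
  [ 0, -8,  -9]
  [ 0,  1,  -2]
λ = -5: alg = 3, geom = 1

Step 1 — factor the characteristic polynomial to read off the algebraic multiplicities:
  χ_A(x) = (x + 5)^3

Step 2 — compute geometric multiplicities via the rank-nullity identity g(λ) = n − rank(A − λI):
  rank(A − (-5)·I) = 2, so dim ker(A − (-5)·I) = n − 2 = 1

Summary:
  λ = -5: algebraic multiplicity = 3, geometric multiplicity = 1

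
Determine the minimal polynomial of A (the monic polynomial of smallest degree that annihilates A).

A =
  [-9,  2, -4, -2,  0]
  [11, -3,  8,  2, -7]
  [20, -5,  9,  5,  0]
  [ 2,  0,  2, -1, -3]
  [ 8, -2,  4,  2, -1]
x^3 + 3*x^2 + 3*x + 1

The characteristic polynomial is χ_A(x) = (x + 1)^5, so the eigenvalues are known. The minimal polynomial is
  m_A(x) = Π_λ (x − λ)^{k_λ}
where k_λ is the size of the *largest* Jordan block for λ (equivalently, the smallest k with (A − λI)^k v = 0 for every generalised eigenvector v of λ).

  λ = -1: largest Jordan block has size 3, contributing (x + 1)^3

So m_A(x) = (x + 1)^3 = x^3 + 3*x^2 + 3*x + 1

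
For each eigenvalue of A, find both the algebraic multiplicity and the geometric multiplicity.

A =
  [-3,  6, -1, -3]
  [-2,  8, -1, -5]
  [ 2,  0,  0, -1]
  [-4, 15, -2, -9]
λ = -1: alg = 4, geom = 2

Step 1 — factor the characteristic polynomial to read off the algebraic multiplicities:
  χ_A(x) = (x + 1)^4

Step 2 — compute geometric multiplicities via the rank-nullity identity g(λ) = n − rank(A − λI):
  rank(A − (-1)·I) = 2, so dim ker(A − (-1)·I) = n − 2 = 2

Summary:
  λ = -1: algebraic multiplicity = 4, geometric multiplicity = 2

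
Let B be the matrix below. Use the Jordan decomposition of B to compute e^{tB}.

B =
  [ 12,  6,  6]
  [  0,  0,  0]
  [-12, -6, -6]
e^{tB} =
  [2*exp(6*t) - 1, exp(6*t) - 1, exp(6*t) - 1]
  [0, 1, 0]
  [2 - 2*exp(6*t), 1 - exp(6*t), 2 - exp(6*t)]

Strategy: write B = P · J · P⁻¹ where J is a Jordan canonical form, so e^{tB} = P · e^{tJ} · P⁻¹, and e^{tJ} can be computed block-by-block.

B has Jordan form
J =
  [0, 0, 0]
  [0, 0, 0]
  [0, 0, 6]
(up to reordering of blocks).

Per-block formulas:
  For a 1×1 block at λ = 0: exp(t · [0]) = [e^(0t)].
  For a 1×1 block at λ = 6: exp(t · [6]) = [e^(6t)].

After assembling e^{tJ} and conjugating by P, we get:

e^{tB} =
  [2*exp(6*t) - 1, exp(6*t) - 1, exp(6*t) - 1]
  [0, 1, 0]
  [2 - 2*exp(6*t), 1 - exp(6*t), 2 - exp(6*t)]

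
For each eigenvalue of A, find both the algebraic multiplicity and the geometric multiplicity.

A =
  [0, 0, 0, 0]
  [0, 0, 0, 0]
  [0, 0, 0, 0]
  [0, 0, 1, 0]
λ = 0: alg = 4, geom = 3

Step 1 — factor the characteristic polynomial to read off the algebraic multiplicities:
  χ_A(x) = x^4

Step 2 — compute geometric multiplicities via the rank-nullity identity g(λ) = n − rank(A − λI):
  rank(A − (0)·I) = 1, so dim ker(A − (0)·I) = n − 1 = 3

Summary:
  λ = 0: algebraic multiplicity = 4, geometric multiplicity = 3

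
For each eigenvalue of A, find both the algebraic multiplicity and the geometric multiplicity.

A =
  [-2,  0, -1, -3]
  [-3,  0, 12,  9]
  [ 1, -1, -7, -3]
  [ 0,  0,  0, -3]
λ = -3: alg = 4, geom = 2

Step 1 — factor the characteristic polynomial to read off the algebraic multiplicities:
  χ_A(x) = (x + 3)^4

Step 2 — compute geometric multiplicities via the rank-nullity identity g(λ) = n − rank(A − λI):
  rank(A − (-3)·I) = 2, so dim ker(A − (-3)·I) = n − 2 = 2

Summary:
  λ = -3: algebraic multiplicity = 4, geometric multiplicity = 2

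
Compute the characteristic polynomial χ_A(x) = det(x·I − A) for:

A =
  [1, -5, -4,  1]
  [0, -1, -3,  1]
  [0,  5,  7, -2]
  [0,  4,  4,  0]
x^4 - 7*x^3 + 18*x^2 - 20*x + 8

Expanding det(x·I − A) (e.g. by cofactor expansion or by noting that A is similar to its Jordan form J, which has the same characteristic polynomial as A) gives
  χ_A(x) = x^4 - 7*x^3 + 18*x^2 - 20*x + 8
which factors as (x - 2)^3*(x - 1). The eigenvalues (with algebraic multiplicities) are λ = 1 with multiplicity 1, λ = 2 with multiplicity 3.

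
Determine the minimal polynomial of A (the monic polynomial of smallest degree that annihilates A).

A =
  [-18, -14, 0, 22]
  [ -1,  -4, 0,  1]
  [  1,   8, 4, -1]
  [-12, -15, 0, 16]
x^3 + 6*x^2 - 15*x - 100

The characteristic polynomial is χ_A(x) = (x - 4)^2*(x + 5)^2, so the eigenvalues are known. The minimal polynomial is
  m_A(x) = Π_λ (x − λ)^{k_λ}
where k_λ is the size of the *largest* Jordan block for λ (equivalently, the smallest k with (A − λI)^k v = 0 for every generalised eigenvector v of λ).

  λ = -5: largest Jordan block has size 2, contributing (x + 5)^2
  λ = 4: largest Jordan block has size 1, contributing (x − 4)

So m_A(x) = (x - 4)*(x + 5)^2 = x^3 + 6*x^2 - 15*x - 100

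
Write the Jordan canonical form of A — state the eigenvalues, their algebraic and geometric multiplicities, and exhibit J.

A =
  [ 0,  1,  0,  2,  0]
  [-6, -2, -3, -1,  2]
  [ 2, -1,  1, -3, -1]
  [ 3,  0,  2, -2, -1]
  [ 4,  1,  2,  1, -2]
J_3(-1) ⊕ J_2(-1)

The characteristic polynomial is
  det(x·I − A) = x^5 + 5*x^4 + 10*x^3 + 10*x^2 + 5*x + 1 = (x + 1)^5

Eigenvalues and multiplicities (the geometric multiplicity of λ is n − rank(A − λI), which equals the number of Jordan blocks for λ):
  λ = -1: algebraic multiplicity = 5, geometric multiplicity = 2

Determining the block sizes for each eigenvalue:
  λ = -1: with am = 5 and gm = 2, the partition is not yet determined (e.g. several partitions of 5 into 2 parts exist). Let N = A − (-1)·I. Computing rank(N^1) = 3, rank(N^2) = 1, rank(N^3) = 0; the number of blocks of size ≥ j is rank(N^{j−1}) − rank(N^j), giving [2, 2, 1]. So we have 1 block(s) of size 3, 1 block(s) of size 2 → block sizes [3, 2]

Assembling the blocks gives a Jordan form
J =
  [-1,  1,  0,  0,  0]
  [ 0, -1,  1,  0,  0]
  [ 0,  0, -1,  0,  0]
  [ 0,  0,  0, -1,  1]
  [ 0,  0,  0,  0, -1]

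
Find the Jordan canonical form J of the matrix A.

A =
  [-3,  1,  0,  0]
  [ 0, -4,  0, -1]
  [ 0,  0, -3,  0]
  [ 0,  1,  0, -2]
J_3(-3) ⊕ J_1(-3)

The characteristic polynomial is
  det(x·I − A) = x^4 + 12*x^3 + 54*x^2 + 108*x + 81 = (x + 3)^4

Eigenvalues and multiplicities (the geometric multiplicity of λ is n − rank(A − λI), which equals the number of Jordan blocks for λ):
  λ = -3: algebraic multiplicity = 4, geometric multiplicity = 2

Determining the block sizes for each eigenvalue:
  λ = -3: with am = 4 and gm = 2, the partition is not yet determined (e.g. several partitions of 4 into 2 parts exist). Let N = A − (-3)·I. Computing rank(N^1) = 2, rank(N^2) = 1, rank(N^3) = 0; the number of blocks of size ≥ j is rank(N^{j−1}) − rank(N^j), giving [2, 1, 1]. So we have 1 block(s) of size 3, 1 block(s) of size 1 → block sizes [3, 1]

Assembling the blocks gives a Jordan form
J =
  [-3,  1,  0,  0]
  [ 0, -3,  1,  0]
  [ 0,  0, -3,  0]
  [ 0,  0,  0, -3]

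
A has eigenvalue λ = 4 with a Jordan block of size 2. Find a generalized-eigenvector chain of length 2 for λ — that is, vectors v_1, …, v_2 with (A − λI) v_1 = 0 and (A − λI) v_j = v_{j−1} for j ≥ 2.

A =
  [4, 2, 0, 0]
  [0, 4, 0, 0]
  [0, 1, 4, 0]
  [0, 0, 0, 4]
A Jordan chain for λ = 4 of length 2:
v_1 = (2, 0, 1, 0)ᵀ
v_2 = (0, 1, 0, 0)ᵀ

Let N = A − (4)·I. We want v_2 with N^2 v_2 = 0 but N^1 v_2 ≠ 0; then v_{j-1} := N · v_j for j = 2, …, 2.

Pick v_2 = (0, 1, 0, 0)ᵀ.
Then v_1 = N · v_2 = (2, 0, 1, 0)ᵀ.

Sanity check: (A − (4)·I) v_1 = (0, 0, 0, 0)ᵀ = 0. ✓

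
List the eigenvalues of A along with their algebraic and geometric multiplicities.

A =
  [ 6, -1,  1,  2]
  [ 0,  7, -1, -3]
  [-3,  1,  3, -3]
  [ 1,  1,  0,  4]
λ = 5: alg = 4, geom = 2

Step 1 — factor the characteristic polynomial to read off the algebraic multiplicities:
  χ_A(x) = (x - 5)^4

Step 2 — compute geometric multiplicities via the rank-nullity identity g(λ) = n − rank(A − λI):
  rank(A − (5)·I) = 2, so dim ker(A − (5)·I) = n − 2 = 2

Summary:
  λ = 5: algebraic multiplicity = 4, geometric multiplicity = 2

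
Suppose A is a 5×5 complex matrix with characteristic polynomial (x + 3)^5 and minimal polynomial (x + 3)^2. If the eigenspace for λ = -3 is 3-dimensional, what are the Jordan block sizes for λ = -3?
Block sizes for λ = -3: [2, 2, 1]

Step 1 — from the characteristic polynomial, algebraic multiplicity of λ = -3 is 5. From dim ker(A − (-3)·I) = 3, there are exactly 3 Jordan blocks for λ = -3.
Step 2 — from the minimal polynomial, the factor (x + 3)^2 tells us the largest block for λ = -3 has size 2.
Step 3 — with total size 5, 3 blocks, and largest block 2, the block sizes (in nonincreasing order) are [2, 2, 1].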